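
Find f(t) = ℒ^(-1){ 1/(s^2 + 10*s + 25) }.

f(t) = t*exp(-5*t)

Rewrite the denominator: s^2 + 10*s + 25 = (s + 5)^2.
The form in (s + 5) signals a first-shifting-theorem factor e^(-5t).
Since L{t} = 1!/s^2 = 1/s^2, the inverse is t*e^(-5*t).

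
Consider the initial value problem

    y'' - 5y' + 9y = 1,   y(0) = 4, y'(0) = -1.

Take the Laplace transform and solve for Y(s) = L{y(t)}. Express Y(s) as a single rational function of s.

Apply the Laplace transform to the equation.
Using L{y''} = s^2 Y - s·y(0) - y'(0) and L{y'} = sY - y(0), with y(0) = 4, y'(0) = -1, the left side becomes (s^2 - 5*s + 9)Y - (4*s - 21).
The right side is L{1} = 1/s.
So (s^2 - 5*s + 9)Y = 1/s + (4*s - 21).
Divide through and combine into a single rational function.

Y(s) = (4*s^2 - 21*s + 1)/(s^3 - 5*s^2 + 9*s)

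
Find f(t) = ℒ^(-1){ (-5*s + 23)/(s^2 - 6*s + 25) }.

Complete the square in the denominator: s^2 - 6*s + 25 = (s - 3)^2 + 4^2.
Split the numerator to match: -5*s + 23 = -5·(s - 3) + 2·4.
Invert each term: -5·(s - 3)/((s - 3)^2 + 16) ↔ -5e^(3t)cos(4t); 2·4/((s - 3)^2 + 16) ↔ 2e^(3t)sin(4t).

f(t) = 2*exp(3*t)*sin(4*t) - 5*exp(3*t)*cos(4*t)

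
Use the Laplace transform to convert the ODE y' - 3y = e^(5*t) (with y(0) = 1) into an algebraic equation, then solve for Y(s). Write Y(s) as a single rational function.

Y(s) = (s - 4)/(s^2 - 8*s + 15)

Laplace-transform each side.
Using L{y'} = sY - y(0) = sY - 1, the left side becomes (s - 3)Y - (1).
The right side is L{e^(5*t)} = 1/(s - 5).
So (s - 3)Y = 1/(s - 5) + (1).
Solve for Y(s) and write it as one ratio of polynomials.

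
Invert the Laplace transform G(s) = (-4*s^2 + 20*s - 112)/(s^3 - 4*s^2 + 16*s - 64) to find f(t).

Factor the denominator: s^3 - 4*s^2 + 16*s - 64 = (s - 4)*(s^2 + 16).
Partial fraction decomposition gives [-3/(s - 4)] + [-s/(s^2 + 16)] + [16/(s^2 + 16)].
Invert each term: -3/(s - 4) ↔ -3e^(4t); -1·s/(s^2 + 16) ↔ -cos(4t); 4·4/(s^2 + 16) ↔ 4sin(4t).

f(t) = -3*exp(4*t) + 4*sin(4*t) - cos(4*t)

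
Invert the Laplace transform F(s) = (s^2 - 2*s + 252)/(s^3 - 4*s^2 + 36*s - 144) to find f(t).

f(t) = 5*exp(4*t) - 3*sin(6*t) - 4*cos(6*t)

Factor the denominator: s^3 - 4*s^2 + 36*s - 144 = (s - 4)*(s^2 + 36).
Partial fraction decomposition gives [5/(s - 4)] + [-4*s/(s^2 + 36)] + [-18/(s^2 + 36)].
Invert each term: 5/(s - 4) ↔ 5e^(4t); -4·s/(s^2 + 36) ↔ -4cos(6t); -3·6/(s^2 + 36) ↔ -3sin(6t).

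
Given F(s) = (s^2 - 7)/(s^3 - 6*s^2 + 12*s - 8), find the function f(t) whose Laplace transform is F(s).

f(t) = -3*t^2*exp(2*t)/2 + 4*t*exp(2*t) + exp(2*t)

Factor the denominator: s^3 - 6*s^2 + 12*s - 8 = (s - 2)^3.
Partial fraction decomposition gives [1/(s - 2)] + [4/(s - 2)^2] + [-3/(s - 2)^3].
Invert each term: 1/(s - 2) ↔ e^(2t); 4/(s - 2)^2 ↔ 4t·e^(2t); -3/(s - 2)^3 ↔ (-3/2)t^2·e^(2t).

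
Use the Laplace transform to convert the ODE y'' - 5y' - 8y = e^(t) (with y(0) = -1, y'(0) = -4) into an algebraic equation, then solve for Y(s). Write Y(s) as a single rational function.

Y(s) = (-s^2 + 2*s)/(s^3 - 6*s^2 - 3*s + 8)

Apply the Laplace transform to the equation.
Using L{y''} = s^2 Y - s·y(0) - y'(0) and L{y'} = sY - y(0), with y(0) = -1, y'(0) = -4, the left side becomes (s^2 - 5*s - 8)Y - (-s + 1).
The right side is L{e^(t)} = 1/(s - 1).
So (s^2 - 5*s - 8)Y = 1/(s - 1) + (-s + 1).
Isolate Y and clear denominators.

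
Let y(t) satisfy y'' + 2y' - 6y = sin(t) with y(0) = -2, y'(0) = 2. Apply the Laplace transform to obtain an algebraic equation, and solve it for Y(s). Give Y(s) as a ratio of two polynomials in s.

Take the Laplace transform of both sides.
The derivative rules (L{y''} = s^2 Y - s·y(0) - y'(0) and L{y'} = sY - y(0), with y(0) = -2, y'(0) = 2) turn the left side into (s^2 + 2*s - 6)Y - (-2*s - 2).
The right side is L{sin(t)} = 1/(s^2 + 1).
So (s^2 + 2*s - 6)Y = 1/(s^2 + 1) + (-2*s - 2).
Isolate Y and clear denominators.

Y(s) = (-2*s^3 - 2*s^2 - 2*s - 1)/(s^4 + 2*s^3 - 5*s^2 + 2*s - 6)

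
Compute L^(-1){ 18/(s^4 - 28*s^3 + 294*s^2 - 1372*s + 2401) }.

Rewrite the denominator: s^4 - 28*s^3 + 294*s^2 - 1372*s + 2401 = (s - 7)^4.
The form in (s - 7) signals a first-shifting-theorem factor e^(7t).
Since L{t^3} = 3!/s^4 = 6/s^4, the inverse is t^3*e^(7*t), scaled by 3.

3*t^3*exp(7*t)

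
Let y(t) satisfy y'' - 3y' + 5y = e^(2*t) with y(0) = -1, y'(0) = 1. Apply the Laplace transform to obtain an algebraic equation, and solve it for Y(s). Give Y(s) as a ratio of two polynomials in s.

Y(s) = (-s^2 + 6*s - 7)/(s^3 - 5*s^2 + 11*s - 10)

Laplace-transform each side.
With L{y''} = s^2 Y - s·y(0) - y'(0) and L{y'} = sY - y(0), with y(0) = -1, y'(0) = 1: the LHS transforms to (s^2 - 3*s + 5)Y - (-s + 4).
The right side is L{e^(2*t)} = 1/(s - 2).
So (s^2 - 3*s + 5)Y = 1/(s - 2) + (-s + 4).
Divide through and combine into a single rational function.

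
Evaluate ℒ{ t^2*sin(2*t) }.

4*(3*s^2 - 4)/(s^2 + 4)^3

L{sin(2t)} = 2/(s^2 + 4).
Then apply L{t^2·g(t)} = (-1)^2 d^2/ds^2[G(s)] with G(s) = 2/(s^2 + 4):
differentiating 2 times and applying the sign gives 4*(3*s^2 - 4)/(s^2 + 4)^3.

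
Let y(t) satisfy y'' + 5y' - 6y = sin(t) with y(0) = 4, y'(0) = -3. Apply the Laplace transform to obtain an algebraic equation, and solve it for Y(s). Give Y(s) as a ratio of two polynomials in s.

Laplace-transform each side.
Using L{y''} = s^2 Y - s·y(0) - y'(0) and L{y'} = sY - y(0), with y(0) = 4, y'(0) = -3, the left side becomes (s^2 + 5*s - 6)Y - (4*s + 17).
The right side is L{sin(t)} = 1/(s^2 + 1).
So (s^2 + 5*s - 6)Y = 1/(s^2 + 1) + (4*s + 17).
Isolate Y and clear denominators.

Y(s) = (4*s^3 + 17*s^2 + 4*s + 18)/(s^4 + 5*s^3 - 5*s^2 + 5*s - 6)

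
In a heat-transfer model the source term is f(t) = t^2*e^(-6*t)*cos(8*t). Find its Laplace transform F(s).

L{cos(8t)} = s/(s^2 + 64).
Multiplying by e^(-6t) shifts s → s + 6, so L{e^(-6*t)*cos(8*t)} = (s + 6)/((s + 6)^2 + 64).
Then apply L{t^2·g(t)} = (-1)^2 d^2/ds^2[G(s)] with G(s) = (s + 6)/((s + 6)^2 + 64):
differentiating 2 times and applying the sign gives 2*(s + 6)*(s^2 + 12*s - 156)/(s^2 + 12*s + 100)^3.

F(s) = 2*(s + 6)*(s^2 + 12*s - 156)/(s^2 + 12*s + 100)^3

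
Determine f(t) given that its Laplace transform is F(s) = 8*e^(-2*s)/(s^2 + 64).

The factor e^(-2s) signals a time shift by c = 2 (second shifting theorem).
L{sin(8t)} = 8/(s^2 + 64), so L^-1{8/(s^2 + 64)} = sin(8*t).
Hence the inverse is u(t - 2) times that function evaluated at t - 2.

f(t) = Heaviside(t - 2)*(sin(8*t - 16))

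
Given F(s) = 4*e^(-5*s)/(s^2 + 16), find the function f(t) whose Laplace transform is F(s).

f(t) = Heaviside(t - 5)*(sin(4*t - 20))

The factor e^(-5s) signals a time shift by c = 5 (second shifting theorem).
L{sin(4t)} = 4/(s^2 + 16), so L^-1{4/(s^2 + 16)} = sin(4*t).
Hence the inverse is u(t - 5) times that function evaluated at t - 5.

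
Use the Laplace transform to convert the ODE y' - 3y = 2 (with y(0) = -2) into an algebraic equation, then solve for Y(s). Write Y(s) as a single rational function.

Y(s) = (-2*s + 2)/(s^2 - 3*s)

Take the Laplace transform of both sides.
With L{y'} = sY - y(0) = sY - (-2): the LHS transforms to (s - 3)Y - (-2).
The right side is L{2} = 2/s.
So (s - 3)Y = 2/s + (-2).
Solve for Y(s) and write it as one ratio of polynomials.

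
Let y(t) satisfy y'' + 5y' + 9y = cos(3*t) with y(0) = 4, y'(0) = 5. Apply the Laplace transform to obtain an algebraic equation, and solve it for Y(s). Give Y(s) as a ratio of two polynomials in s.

Y(s) = (4*s^3 + 25*s^2 + 37*s + 225)/(s^4 + 5*s^3 + 18*s^2 + 45*s + 81)

Transform both sides with L{·}.
Using L{y''} = s^2 Y - s·y(0) - y'(0) and L{y'} = sY - y(0), with y(0) = 4, y'(0) = 5, the left side becomes (s^2 + 5*s + 9)Y - (4*s + 25).
The right side is L{cos(3*t)} = s/(s^2 + 9).
So (s^2 + 5*s + 9)Y = s/(s^2 + 9) + (4*s + 25).
Divide through and combine into a single rational function.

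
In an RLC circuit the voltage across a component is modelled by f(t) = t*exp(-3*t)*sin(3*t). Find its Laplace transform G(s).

L{sin(3t)} = 3/(s^2 + 9).
Multiplying by e^(-3t) shifts s → s + 3, so L{exp(-3*t)*sin(3*t)} = 3/((s + 3)^2 + 9).
Then apply L{t·g(t)} = -d/ds[H(s)] with H(s) = 3/((s + 3)^2 + 9):
differentiating 1 time and applying the sign gives 6*(s + 3)/(s^2 + 6*s + 18)^2.

G(s) = 6*(s + 3)/(s^2 + 6*s + 18)^2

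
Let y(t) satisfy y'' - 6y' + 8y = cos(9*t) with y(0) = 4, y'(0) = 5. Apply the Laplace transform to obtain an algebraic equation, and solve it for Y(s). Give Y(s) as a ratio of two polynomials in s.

Laplace-transform each side.
Using L{y''} = s^2 Y - s·y(0) - y'(0) and L{y'} = sY - y(0), with y(0) = 4, y'(0) = 5, the left side becomes (s^2 - 6*s + 8)Y - (4*s - 19).
The right side is L{cos(9*t)} = s/(s^2 + 81).
So (s^2 - 6*s + 8)Y = s/(s^2 + 81) + (4*s - 19).
Divide through and combine into a single rational function.

Y(s) = (4*s^3 - 19*s^2 + 325*s - 1539)/(s^4 - 6*s^3 + 89*s^2 - 486*s + 648)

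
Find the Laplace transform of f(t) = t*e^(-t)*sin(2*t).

4*(s + 1)/(s^2 + 2*s + 5)^2

L{sin(2t)} = 2/(s^2 + 4).
Multiplying by e^(-t) shifts s → s + 1, so L{e^(-t)*sin(2*t)} = 2/((s + 1)^2 + 4).
Then apply L{t·g(t)} = -d/ds[G(s)] with G(s) = 2/((s + 1)^2 + 4):
differentiating 1 time and applying the sign gives 4*(s + 1)/(s^2 + 2*s + 5)^2.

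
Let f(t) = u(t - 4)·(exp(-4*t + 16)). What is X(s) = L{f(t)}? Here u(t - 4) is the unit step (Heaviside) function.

X(s) = exp(-4*s)/(s + 4)

By the second shifting theorem, L{u(t - c)·g(t - c)} = e^(-cs)·G(s) with c = 4 and G(s) = L{g(t)}.
L{e^(-4t)} = 1/(s + 4).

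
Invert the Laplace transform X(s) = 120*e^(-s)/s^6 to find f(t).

f(t) = Heaviside(t - 1)*((t - 1)^5)

The factor e^(-s) signals a time shift by c = 1 (second shifting theorem).
L{t^5} = 5!/s^6 = 120/s^6, so L^-1{120/s^6} = t^5.
Hence the inverse is u(t - 1) times that function evaluated at t - 1.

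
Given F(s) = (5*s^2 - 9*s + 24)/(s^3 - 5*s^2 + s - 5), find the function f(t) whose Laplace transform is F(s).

Factor the denominator: s^3 - 5*s^2 + s - 5 = (s - 5)*(s^2 + 1).
Partial fraction decomposition gives [4/(s - 5)] + [s/(s^2 + 1)] + [-4/(s^2 + 1)].
Invert each term: 4/(s - 5) ↔ 4e^(5t); 1·s/(s^2 + 1) ↔ cos(t); -4·1/(s^2 + 1) ↔ -4sin(t).

f(t) = 4*exp(5*t) - 4*sin(t) + cos(t)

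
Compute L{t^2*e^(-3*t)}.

L{e^(-3t)} = 1/(s + 3).
Then apply L{t^2·g(t)} = (-1)^2 d^2/ds^2[G(s)] with G(s) = 1/(s + 3):
differentiating 2 times and applying the sign gives 2/(s + 3)^3.

2/(s + 3)^3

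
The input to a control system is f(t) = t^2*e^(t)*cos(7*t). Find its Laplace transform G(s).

G(s) = 2*(s - 1)*(s^2 - 2*s - 146)/(s^2 - 2*s + 50)^3

L{cos(7t)} = s/(s^2 + 49).
Multiplying by e^(t) shifts s → s - 1, so L{e^(t)*cos(7*t)} = (s - 1)/((s - 1)^2 + 49).
Then apply L{t^2·g(t)} = (-1)^2 d^2/ds^2[H(s)] with H(s) = (s - 1)/((s - 1)^2 + 49):
differentiating 2 times and applying the sign gives 2*(s - 1)*(s^2 - 2*s - 146)/(s^2 - 2*s + 50)^3.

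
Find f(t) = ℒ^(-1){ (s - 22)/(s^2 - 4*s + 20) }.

Complete the square in the denominator: s^2 - 4*s + 20 = (s - 2)^2 + 4^2.
Split the numerator to match: s - 22 = 1·(s - 2) - 5·4.
Invert each term: 1·(s - 2)/((s - 2)^2 + 16) ↔ e^(2t)cos(4t); -5·4/((s - 2)^2 + 16) ↔ -5e^(2t)sin(4t).

f(t) = -5*exp(2*t)*sin(4*t) + exp(2*t)*cos(4*t)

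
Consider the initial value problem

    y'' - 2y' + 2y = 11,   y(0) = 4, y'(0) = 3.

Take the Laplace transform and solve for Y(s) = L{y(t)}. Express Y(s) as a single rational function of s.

Y(s) = (4*s^2 - 5*s + 11)/(s^3 - 2*s^2 + 2*s)

Take the Laplace transform of both sides.
Using L{y''} = s^2 Y - s·y(0) - y'(0) and L{y'} = sY - y(0), with y(0) = 4, y'(0) = 3, the left side becomes (s^2 - 2*s + 2)Y - (4*s - 5).
The right side is L{11} = 11/s.
So (s^2 - 2*s + 2)Y = 11/s + (4*s - 5).
Solve for Y(s) and write it as one ratio of polynomials.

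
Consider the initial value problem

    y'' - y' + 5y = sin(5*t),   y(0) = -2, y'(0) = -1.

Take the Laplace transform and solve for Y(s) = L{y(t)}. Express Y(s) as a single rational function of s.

Y(s) = (-2*s^3 + s^2 - 50*s + 30)/(s^4 - s^3 + 30*s^2 - 25*s + 125)

Laplace-transform each side.
Using L{y''} = s^2 Y - s·y(0) - y'(0) and L{y'} = sY - y(0), with y(0) = -2, y'(0) = -1, the left side becomes (s^2 - s + 5)Y - (-2*s + 1).
The right side is L{sin(5*t)} = 5/(s^2 + 25).
So (s^2 - s + 5)Y = 5/(s^2 + 25) + (-2*s + 1).
Isolate Y and clear denominators.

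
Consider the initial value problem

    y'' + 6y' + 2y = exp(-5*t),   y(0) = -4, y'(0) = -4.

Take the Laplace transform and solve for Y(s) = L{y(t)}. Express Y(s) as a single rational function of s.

Y(s) = (-4*s^2 - 48*s - 139)/(s^3 + 11*s^2 + 32*s + 10)

Apply the Laplace transform to the equation.
Using L{y''} = s^2 Y - s·y(0) - y'(0) and L{y'} = sY - y(0), with y(0) = -4, y'(0) = -4, the left side becomes (s^2 + 6*s + 2)Y - (-4*s - 28).
The right side is L{exp(-5*t)} = 1/(s + 5).
So (s^2 + 6*s + 2)Y = 1/(s + 5) + (-4*s - 28).
Isolate Y and clear denominators.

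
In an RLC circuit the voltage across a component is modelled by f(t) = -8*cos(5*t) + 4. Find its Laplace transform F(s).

Apply the Laplace transform termwise.
(-8)·[L{cos(5t)} = s/(s^2 + 25)]; L{4} = 4/s.

F(s) = -8*s/(s^2 + 25) + 4/s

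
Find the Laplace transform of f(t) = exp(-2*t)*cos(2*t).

(s + 2)/((s + 2)^2 + 4)

L{cos(2t)} = s/(s^2 + 4).
By the first shifting theorem, multiplying by e^(-2t) replaces s with s + 2.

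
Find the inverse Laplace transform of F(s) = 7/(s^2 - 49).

sinh(7*t)

Since L{sinh(7t)} = 7/(s^2 - 49), the inverse is sinh(7*t).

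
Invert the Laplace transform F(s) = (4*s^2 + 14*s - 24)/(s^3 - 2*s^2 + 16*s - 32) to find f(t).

f(t) = exp(2*t) + 5*sin(4*t) + 3*cos(4*t)

Factor the denominator: s^3 - 2*s^2 + 16*s - 32 = (s - 2)*(s^2 + 16).
Partial fraction decomposition gives [1/(s - 2)] + [3*s/(s^2 + 16)] + [20/(s^2 + 16)].
Invert each term: 1/(s - 2) ↔ e^(2t); 3·s/(s^2 + 16) ↔ 3cos(4t); 5·4/(s^2 + 16) ↔ 5sin(4t).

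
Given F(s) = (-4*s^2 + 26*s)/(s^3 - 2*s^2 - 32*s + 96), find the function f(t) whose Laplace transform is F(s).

f(t) = 4*t*exp(4*t) - exp(4*t) - 3*exp(-6*t)

Factor the denominator: s^3 - 2*s^2 - 32*s + 96 = (s - 4)^2*(s + 6).
Partial fraction decomposition gives [-1/(s - 4)] + [4/(s - 4)^2] + [-3/(s + 6)].
Invert each term: -1/(s - 4) ↔ -e^(4t); 4/(s - 4)^2 ↔ 4t·e^(4t); -3/(s + 6) ↔ -3e^(-6t).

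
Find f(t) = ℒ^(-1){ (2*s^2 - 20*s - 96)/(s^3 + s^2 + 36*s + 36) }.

Factor the denominator: s^3 + s^2 + 36*s + 36 = (s + 1)*(s^2 + 36).
Partial fraction decomposition gives [-2/(s + 1)] + [4*s/(s^2 + 36)] + [-24/(s^2 + 36)].
Invert each term: -2/(s + 1) ↔ -2e^(-t); 4·s/(s^2 + 36) ↔ 4cos(6t); -4·6/(s^2 + 36) ↔ -4sin(6t).

f(t) = -4*sin(6*t) + 4*cos(6*t) - 2*exp(-t)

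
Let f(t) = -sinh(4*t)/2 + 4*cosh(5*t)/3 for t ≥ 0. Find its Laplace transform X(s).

X(s) = 4*s/(3*(s^2 - 25)) - 2/(s^2 - 16)

Apply the Laplace transform termwise.
(-1/2)·[L{sinh(4t)} = 4/(s^2 - 16)]; (4/3)·[L{cosh(5t)} = s/(s^2 - 25)].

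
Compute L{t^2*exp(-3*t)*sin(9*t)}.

54*(s^2 + 6*s - 18)/(s^2 + 6*s + 90)^3

L{sin(9t)} = 9/(s^2 + 81).
Multiplying by e^(-3t) shifts s → s + 3, so L{exp(-3*t)*sin(9*t)} = 9/((s + 3)^2 + 81).
Then apply L{t^2·g(t)} = (-1)^2 d^2/ds^2[G(s)] with G(s) = 9/((s + 3)^2 + 81):
differentiating 2 times and applying the sign gives 54*(s^2 + 6*s - 18)/(s^2 + 6*s + 90)^3.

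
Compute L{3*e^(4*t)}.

3/(s - 4)

L{3} = 3/s.
By the first shifting theorem, multiplying by e^(4t) replaces s with s - 4.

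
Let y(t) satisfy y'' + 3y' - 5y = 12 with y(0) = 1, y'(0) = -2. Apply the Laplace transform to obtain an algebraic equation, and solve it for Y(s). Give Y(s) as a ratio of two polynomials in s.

Y(s) = (s^2 + s + 12)/(s^3 + 3*s^2 - 5*s)

Transform both sides with L{·}.
Using L{y''} = s^2 Y - s·y(0) - y'(0) and L{y'} = sY - y(0), with y(0) = 1, y'(0) = -2, the left side becomes (s^2 + 3*s - 5)Y - (s + 1).
The right side is L{12} = 12/s.
So (s^2 + 3*s - 5)Y = 12/s + (s + 1).
Isolate Y and clear denominators.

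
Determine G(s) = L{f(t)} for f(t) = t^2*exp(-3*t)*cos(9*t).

L{cos(9t)} = s/(s^2 + 81).
Multiplying by e^(-3t) shifts s → s + 3, so L{exp(-3*t)*cos(9*t)} = (s + 3)/((s + 3)^2 + 81).
Then apply L{t^2·g(t)} = (-1)^2 d^2/ds^2[H(s)] with H(s) = (s + 3)/((s + 3)^2 + 81):
differentiating 2 times and applying the sign gives 2*(s + 3)*(s^2 + 6*s - 234)/(s^2 + 6*s + 90)^3.

G(s) = 2*(s + 3)*(s^2 + 6*s - 234)/(s^2 + 6*s + 90)^3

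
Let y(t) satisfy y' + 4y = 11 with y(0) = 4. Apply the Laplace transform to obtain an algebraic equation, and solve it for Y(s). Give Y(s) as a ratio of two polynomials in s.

Y(s) = (4*s + 11)/(s^2 + 4*s)

Apply the Laplace transform to the equation.
Using L{y'} = sY - y(0) = sY - 4, the left side becomes (s + 4)Y - (4).
The right side is L{11} = 11/s.
So (s + 4)Y = 11/s + (4).
Isolate Y and clear denominators.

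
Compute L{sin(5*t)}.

L{sin(5t)} = 5/(s^2 + 25).

5/(s^2 + 25)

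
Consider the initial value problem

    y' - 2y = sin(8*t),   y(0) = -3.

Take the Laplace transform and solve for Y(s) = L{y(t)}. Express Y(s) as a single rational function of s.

Apply the Laplace transform to the equation.
The derivative rules (L{y'} = sY - y(0) = sY - (-3)) turn the left side into (s - 2)Y - (-3).
The right side is L{sin(8*t)} = 8/(s^2 + 64).
So (s - 2)Y = 8/(s^2 + 64) + (-3).
Isolate Y and clear denominators.

Y(s) = (-3*s^2 - 184)/(s^3 - 2*s^2 + 64*s - 128)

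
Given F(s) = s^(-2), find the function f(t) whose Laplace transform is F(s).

f(t) = t

Since L{t} = 1!/s^2 = 1/s^2, the inverse is t.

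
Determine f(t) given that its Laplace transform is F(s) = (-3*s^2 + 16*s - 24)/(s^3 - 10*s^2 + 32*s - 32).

Factor the denominator: s^3 - 10*s^2 + 32*s - 32 = (s - 4)^2*(s - 2).
Partial fraction decomposition gives [-2/(s - 4)] + [-4/(s - 4)^2] + [-1/(s - 2)].
Invert each term: -2/(s - 4) ↔ -2e^(4t); -4/(s - 4)^2 ↔ -4t·e^(4t); -1/(s - 2) ↔ -e^(2t).

f(t) = -4*t*exp(4*t) - 2*exp(4*t) - exp(2*t)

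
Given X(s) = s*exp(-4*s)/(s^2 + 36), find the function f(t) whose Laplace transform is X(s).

f(t) = Heaviside(t - 4)*(cos(6*t - 24))

The factor e^(-4s) signals a time shift by c = 4 (second shifting theorem).
L{cos(6t)} = s/(s^2 + 36), so L^-1{s/(s^2 + 36)} = cos(6*t).
Hence the inverse is u(t - 4) times that function evaluated at t - 4.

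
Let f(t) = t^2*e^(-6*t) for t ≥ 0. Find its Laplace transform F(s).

L{t^2} = 2!/s^3 = 2/s^3.
By the first shifting theorem, multiplying by e^(-6t) replaces s with s + 6.

F(s) = 2/(s + 6)^3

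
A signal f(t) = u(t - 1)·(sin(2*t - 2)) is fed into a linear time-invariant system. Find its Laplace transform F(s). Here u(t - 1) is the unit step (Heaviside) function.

F(s) = 2*exp(-s)/(s^2 + 4)

By the second shifting theorem, L{u(t - c)·g(t - c)} = e^(-cs)·G(s) with c = 1 and G(s) = L{g(t)}.
L{sin(2t)} = 2/(s^2 + 4).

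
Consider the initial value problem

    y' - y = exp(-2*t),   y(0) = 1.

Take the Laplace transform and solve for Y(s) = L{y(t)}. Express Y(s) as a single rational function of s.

Laplace-transform each side.
The derivative rules (L{y'} = sY - y(0) = sY - 1) turn the left side into (s - 1)Y - (1).
The right side is L{exp(-2*t)} = 1/(s + 2).
So (s - 1)Y = 1/(s + 2) + (1).
Isolate Y and clear denominators.

Y(s) = (s + 3)/(s^2 + s - 2)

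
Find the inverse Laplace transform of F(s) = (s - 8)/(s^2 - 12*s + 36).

-2*t*exp(6*t) + exp(6*t)

Factor the denominator: s^2 - 12*s + 36 = (s - 6)^2.
Partial fraction decomposition gives [1/(s - 6)] + [-2/(s - 6)^2].
Invert each term: 1/(s - 6) ↔ e^(6t); -2/(s - 6)^2 ↔ -2t·e^(6t).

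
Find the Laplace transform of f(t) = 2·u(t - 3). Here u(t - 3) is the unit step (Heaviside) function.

By the second shifting theorem, L{u(t - c)·g(t - c)} = e^(-cs)·G(s) with c = 3 and G(s) = L{g(t)}.
L{2} = 2/s.

2*exp(-3*s)/s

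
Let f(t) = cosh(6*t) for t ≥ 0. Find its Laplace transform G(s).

L{cosh(6t)} = s/(s^2 - 36).

G(s) = s/(s^2 - 36)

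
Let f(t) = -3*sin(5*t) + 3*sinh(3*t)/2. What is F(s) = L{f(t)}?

Apply the Laplace transform termwise.
(-3)·[L{sin(5t)} = 5/(s^2 + 25)]; (3/2)·[L{sinh(3t)} = 3/(s^2 - 9)].

F(s) = -15/(s^2 + 25) + 9/(2*(s^2 - 9))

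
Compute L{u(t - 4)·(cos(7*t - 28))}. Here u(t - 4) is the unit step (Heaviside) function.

s*exp(-4*s)/(s^2 + 49)

By the second shifting theorem, L{u(t - c)·g(t - c)} = e^(-cs)·G(s) with c = 4 and G(s) = L{g(t)}.
L{cos(7t)} = s/(s^2 + 49).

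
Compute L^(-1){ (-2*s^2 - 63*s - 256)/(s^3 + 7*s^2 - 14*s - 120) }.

-6*exp(4*t) - exp(-5*t) + 5*exp(-6*t)

Factor the denominator: s^3 + 7*s^2 - 14*s - 120 = (s - 4)*(s + 5)*(s + 6).
Partial fraction decomposition gives [-1/(s + 5)] + [5/(s + 6)] + [-6/(s - 4)].
Invert each term: -1/(s + 5) ↔ -e^(-5t); 5/(s + 6) ↔ 5e^(-6t); -6/(s - 4) ↔ -6e^(4t).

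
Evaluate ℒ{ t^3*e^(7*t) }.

L{t^3} = 3!/s^4 = 6/s^4.
By the first shifting theorem, multiplying by e^(7t) replaces s with s - 7.

6/(s - 7)^4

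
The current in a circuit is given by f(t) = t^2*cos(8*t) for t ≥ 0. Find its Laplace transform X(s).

L{cos(8t)} = s/(s^2 + 64).
Then apply L{t^2·g(t)} = (-1)^2 d^2/ds^2[G(s)] with G(s) = s/(s^2 + 64):
differentiating 2 times and applying the sign gives 2*s*(s^2 - 192)/(s^2 + 64)^3.

X(s) = 2*s*(s^2 - 192)/(s^2 + 64)^3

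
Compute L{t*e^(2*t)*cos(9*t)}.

(s - 11)*(s + 7)/(s^2 - 4*s + 85)^2

L{cos(9t)} = s/(s^2 + 81).
Multiplying by e^(2t) shifts s → s - 2, so L{e^(2*t)*cos(9*t)} = (s - 2)/((s - 2)^2 + 81).
Then apply L{t·g(t)} = -d/ds[G(s)] with G(s) = (s - 2)/((s - 2)^2 + 81):
differentiating 1 time and applying the sign gives (s - 11)*(s + 7)/(s^2 - 4*s + 85)^2.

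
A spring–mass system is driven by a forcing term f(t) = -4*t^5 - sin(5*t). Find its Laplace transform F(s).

F(s) = -5/(s^2 + 25) - 480/s^6

Apply the Laplace transform termwise.
(-4)·[L{t^5} = 5!/s^6 = 120/s^6]; (-1)·[L{sin(5t)} = 5/(s^2 + 25)].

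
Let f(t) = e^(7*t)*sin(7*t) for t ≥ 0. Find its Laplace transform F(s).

F(s) = 7/((s - 7)^2 + 49)

L{sin(7t)} = 7/(s^2 + 49).
By the first shifting theorem, multiplying by e^(7t) replaces s with s - 7.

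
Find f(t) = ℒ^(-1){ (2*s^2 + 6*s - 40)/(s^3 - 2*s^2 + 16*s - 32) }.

Factor the denominator: s^3 - 2*s^2 + 16*s - 32 = (s - 2)*(s^2 + 16).
Partial fraction decomposition gives [-1/(s - 2)] + [3*s/(s^2 + 16)] + [12/(s^2 + 16)].
Invert each term: -1/(s - 2) ↔ -e^(2t); 3·s/(s^2 + 16) ↔ 3cos(4t); 3·4/(s^2 + 16) ↔ 3sin(4t).

f(t) = -exp(2*t) + 3*sin(4*t) + 3*cos(4*t)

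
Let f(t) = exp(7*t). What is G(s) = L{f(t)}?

L{1} = 1/s.
By the first shifting theorem, multiplying by e^(7t) replaces s with s - 7.

G(s) = 1/(s - 7)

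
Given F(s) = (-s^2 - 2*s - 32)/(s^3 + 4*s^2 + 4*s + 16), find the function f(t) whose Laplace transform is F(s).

Factor the denominator: s^3 + 4*s^2 + 4*s + 16 = (s + 4)*(s^2 + 4).
Partial fraction decomposition gives [-2/(s + 4)] + [s/(s^2 + 4)] + [-6/(s^2 + 4)].
Invert each term: -2/(s + 4) ↔ -2e^(-4t); 1·s/(s^2 + 4) ↔ cos(2t); -3·2/(s^2 + 4) ↔ -3sin(2t).

f(t) = -3*sin(2*t) + cos(2*t) - 2*exp(-4*t)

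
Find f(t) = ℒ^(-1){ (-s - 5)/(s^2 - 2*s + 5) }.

f(t) = -3*exp(t)*sin(2*t) - exp(t)*cos(2*t)

Complete the square in the denominator: s^2 - 2*s + 5 = (s - 1)^2 + 2^2.
Split the numerator to match: -s - 5 = -1·(s - 1) - 3·2.
Invert each term: -1·(s - 1)/((s - 1)^2 + 4) ↔ -e^(t)cos(2t); -3·2/((s - 1)^2 + 4) ↔ -3e^(t)sin(2t).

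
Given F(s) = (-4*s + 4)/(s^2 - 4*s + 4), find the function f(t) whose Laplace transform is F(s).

f(t) = -4*t*exp(2*t) - 4*exp(2*t)

Factor the denominator: s^2 - 4*s + 4 = (s - 2)^2.
Partial fraction decomposition gives [-4/(s - 2)] + [-4/(s - 2)^2].
Invert each term: -4/(s - 2) ↔ -4e^(2t); -4/(s - 2)^2 ↔ -4t·e^(2t).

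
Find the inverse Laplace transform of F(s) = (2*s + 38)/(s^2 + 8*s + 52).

Complete the square in the denominator: s^2 + 8*s + 52 = (s + 4)^2 + 6^2.
Split the numerator to match: 2*s + 38 = 2·(s + 4) + 5·6.
Invert each term: 2·(s + 4)/((s + 4)^2 + 36) ↔ 2e^(-4t)cos(6t); 5·6/((s + 4)^2 + 36) ↔ 5e^(-4t)sin(6t).

5*exp(-4*t)*sin(6*t) + 2*exp(-4*t)*cos(6*t)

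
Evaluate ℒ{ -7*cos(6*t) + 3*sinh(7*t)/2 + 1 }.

-7*s/(s^2 + 36) + 21/(2*(s^2 - 49)) + 1/s

Apply the Laplace transform termwise.
L{1} = 1/s; (-7)·[L{cos(6t)} = s/(s^2 + 36)]; (3/2)·[L{sinh(7t)} = 7/(s^2 - 49)].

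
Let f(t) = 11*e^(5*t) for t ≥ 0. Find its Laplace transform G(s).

L{11} = 11/s.
By the first shifting theorem, multiplying by e^(5t) replaces s with s - 5.

G(s) = 11/(s - 5)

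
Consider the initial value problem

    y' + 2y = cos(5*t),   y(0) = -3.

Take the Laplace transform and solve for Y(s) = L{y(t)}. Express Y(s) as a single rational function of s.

Y(s) = (-3*s^2 + s - 75)/(s^3 + 2*s^2 + 25*s + 50)

Transform both sides with L{·}.
The derivative rules (L{y'} = sY - y(0) = sY - (-3)) turn the left side into (s + 2)Y - (-3).
The right side is L{cos(5*t)} = s/(s^2 + 25).
So (s + 2)Y = s/(s^2 + 25) + (-3).
Solve for Y(s) and write it as one ratio of polynomials.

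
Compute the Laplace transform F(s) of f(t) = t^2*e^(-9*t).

F(s) = 2/(s + 9)^3

L{e^(-9t)} = 1/(s + 9).
Then apply L{t^2·g(t)} = (-1)^2 d^2/ds^2[G(s)] with G(s) = 1/(s + 9):
differentiating 2 times and applying the sign gives 2/(s + 9)^3.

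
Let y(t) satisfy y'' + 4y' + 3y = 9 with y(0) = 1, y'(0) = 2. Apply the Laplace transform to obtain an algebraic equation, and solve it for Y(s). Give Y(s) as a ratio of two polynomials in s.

Laplace-transform each side.
The derivative rules (L{y''} = s^2 Y - s·y(0) - y'(0) and L{y'} = sY - y(0), with y(0) = 1, y'(0) = 2) turn the left side into (s^2 + 4*s + 3)Y - (s + 6).
The right side is L{9} = 9/s.
So (s^2 + 4*s + 3)Y = 9/s + (s + 6).
Divide through and combine into a single rational function.

Y(s) = (s + 3)/(s^2 + s)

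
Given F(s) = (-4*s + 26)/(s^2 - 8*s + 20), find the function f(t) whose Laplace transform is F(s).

f(t) = 5*exp(4*t)*sin(2*t) - 4*exp(4*t)*cos(2*t)

Complete the square in the denominator: s^2 - 8*s + 20 = (s - 4)^2 + 2^2.
Split the numerator to match: -4*s + 26 = -4·(s - 4) + 5·2.
Invert each term: -4·(s - 4)/((s - 4)^2 + 4) ↔ -4e^(4t)cos(2t); 5·2/((s - 4)^2 + 4) ↔ 5e^(4t)sin(2t).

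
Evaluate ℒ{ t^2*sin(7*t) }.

14*(3*s^2 - 49)/(s^2 + 49)^3

L{sin(7t)} = 7/(s^2 + 49).
Then apply L{t^2·g(t)} = (-1)^2 d^2/ds^2[H(s)] with H(s) = 7/(s^2 + 49):
differentiating 2 times and applying the sign gives 14*(3*s^2 - 49)/(s^2 + 49)^3.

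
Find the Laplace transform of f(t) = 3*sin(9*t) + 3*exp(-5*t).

27/(s^2 + 81) + 3/(s + 5)

Apply the Laplace transform termwise.
(3)·[L{e^(-5t)} = 1/(s + 5)]; (3)·[L{sin(9t)} = 9/(s^2 + 81)].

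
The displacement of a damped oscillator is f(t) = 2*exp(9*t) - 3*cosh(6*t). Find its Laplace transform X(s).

By linearity of the Laplace transform, transform each term separately.
(-3)·[L{cosh(6t)} = s/(s^2 - 36)]; (2)·[L{e^(9t)} = 1/(s - 9)].

X(s) = -3*s/(s^2 - 36) + 2/(s - 9)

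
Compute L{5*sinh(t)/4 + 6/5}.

By linearity of the Laplace transform, transform each term separately.
L{6/5} = (6/5)/s; (5/4)·[L{sinh(t)} = 1/(s^2 - 1)].

5/(4*(s^2 - 1)) + 6/(5*s)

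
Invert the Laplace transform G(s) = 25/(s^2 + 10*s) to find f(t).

Rewrite the denominator: s^2 + 10*s = (s + 5)^2 - 25.
The form in (s + 5) signals a first-shifting-theorem factor e^(-5t).
Since L{sinh(5t)} = 5/(s^2 - 25), the inverse is e^(-5*t)*sinh(5*t), scaled by 5.

f(t) = 5*exp(-5*t)*sinh(5*t)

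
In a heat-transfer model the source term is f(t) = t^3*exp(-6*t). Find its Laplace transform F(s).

L{t^3} = 3!/s^4 = 6/s^4.
By the first shifting theorem, multiplying by e^(-6t) replaces s with s + 6.

F(s) = 6/(s + 6)^4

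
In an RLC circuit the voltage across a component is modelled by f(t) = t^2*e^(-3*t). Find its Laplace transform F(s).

F(s) = 2/(s + 3)^3

L{e^(-3t)} = 1/(s + 3).
Then apply L{t^2·g(t)} = (-1)^2 d^2/ds^2[G(s)] with G(s) = 1/(s + 3):
differentiating 2 times and applying the sign gives 2/(s + 3)^3.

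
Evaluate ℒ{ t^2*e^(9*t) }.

L{e^(9t)} = 1/(s - 9).
Then apply L{t^2·g(t)} = (-1)^2 d^2/ds^2[G(s)] with G(s) = 1/(s - 9):
differentiating 2 times and applying the sign gives 2/(s - 9)^3.

2/(s - 9)^3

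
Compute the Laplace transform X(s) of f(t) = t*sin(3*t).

X(s) = 6*s/(s^2 + 9)^2

L{sin(3t)} = 3/(s^2 + 9).
Then apply L{t·g(t)} = -d/ds[G(s)] with G(s) = 3/(s^2 + 9):
differentiating 1 time and applying the sign gives 6*s/(s^2 + 9)^2.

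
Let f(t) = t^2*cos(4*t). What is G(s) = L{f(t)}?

G(s) = 2*s*(s^2 - 48)/(s^2 + 16)^3

L{cos(4t)} = s/(s^2 + 16).
Then apply L{t^2·g(t)} = (-1)^2 d^2/ds^2[H(s)] with H(s) = s/(s^2 + 16):
differentiating 2 times and applying the sign gives 2*s*(s^2 - 48)/(s^2 + 16)^3.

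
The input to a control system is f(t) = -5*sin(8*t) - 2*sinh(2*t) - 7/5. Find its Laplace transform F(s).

F(s) = -40/(s^2 + 64) - 4/(s^2 - 4) - 7/(5*s)

The transform is linear, so treat each term independently.
(-5)·[L{sin(8t)} = 8/(s^2 + 64)]; L{-7/5} = (-7/5)/s; (-2)·[L{sinh(2t)} = 2/(s^2 - 4)].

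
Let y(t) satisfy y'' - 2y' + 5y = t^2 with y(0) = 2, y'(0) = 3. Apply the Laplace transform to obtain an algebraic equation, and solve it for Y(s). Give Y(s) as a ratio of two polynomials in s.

Y(s) = (2*s^4 - s^3 + 2)/(s^5 - 2*s^4 + 5*s^3)

Take the Laplace transform of both sides.
Using L{y''} = s^2 Y - s·y(0) - y'(0) and L{y'} = sY - y(0), with y(0) = 2, y'(0) = 3, the left side becomes (s^2 - 2*s + 5)Y - (2*s - 1).
The right side is L{t^2} = 2/s^3.
So (s^2 - 2*s + 5)Y = 2/s^3 + (2*s - 1).
Isolate Y and clear denominators.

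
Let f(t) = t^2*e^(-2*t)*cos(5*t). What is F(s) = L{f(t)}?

F(s) = 2*(s + 2)*(s^2 + 4*s - 71)/(s^2 + 4*s + 29)^3

L{cos(5t)} = s/(s^2 + 25).
Multiplying by e^(-2t) shifts s → s + 2, so L{e^(-2*t)*cos(5*t)} = (s + 2)/((s + 2)^2 + 25).
Then apply L{t^2·g(t)} = (-1)^2 d^2/ds^2[G(s)] with G(s) = (s + 2)/((s + 2)^2 + 25):
differentiating 2 times and applying the sign gives 2*(s + 2)*(s^2 + 4*s - 71)/(s^2 + 4*s + 29)^3.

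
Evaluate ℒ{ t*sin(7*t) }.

14*s/(s^2 + 49)^2

L{sin(7t)} = 7/(s^2 + 49).
Then apply L{t·g(t)} = -d/ds[G(s)] with G(s) = 7/(s^2 + 49):
differentiating 1 time and applying the sign gives 14*s/(s^2 + 49)^2.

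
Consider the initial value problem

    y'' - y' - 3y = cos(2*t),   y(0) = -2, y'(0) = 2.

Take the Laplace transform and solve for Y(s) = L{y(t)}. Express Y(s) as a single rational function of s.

Take the Laplace transform of both sides.
The derivative rules (L{y''} = s^2 Y - s·y(0) - y'(0) and L{y'} = sY - y(0), with y(0) = -2, y'(0) = 2) turn the left side into (s^2 - s - 3)Y - (-2*s + 4).
The right side is L{cos(2*t)} = s/(s^2 + 4).
So (s^2 - s - 3)Y = s/(s^2 + 4) + (-2*s + 4).
Solve for Y(s) and write it as one ratio of polynomials.

Y(s) = (-2*s^3 + 4*s^2 - 7*s + 16)/(s^4 - s^3 + s^2 - 4*s - 12)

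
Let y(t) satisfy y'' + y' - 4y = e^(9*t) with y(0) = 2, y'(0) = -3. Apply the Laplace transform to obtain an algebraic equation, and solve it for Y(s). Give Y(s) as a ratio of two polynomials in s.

Transform both sides with L{·}.
With L{y''} = s^2 Y - s·y(0) - y'(0) and L{y'} = sY - y(0), with y(0) = 2, y'(0) = -3: the LHS transforms to (s^2 + s - 4)Y - (2*s - 1).
The right side is L{e^(9*t)} = 1/(s - 9).
So (s^2 + s - 4)Y = 1/(s - 9) + (2*s - 1).
Isolate Y and clear denominators.

Y(s) = (2*s^2 - 19*s + 10)/(s^3 - 8*s^2 - 13*s + 36)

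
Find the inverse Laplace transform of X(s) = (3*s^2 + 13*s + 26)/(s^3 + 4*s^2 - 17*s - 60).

Factor the denominator: s^3 + 4*s^2 - 17*s - 60 = (s - 4)*(s + 3)*(s + 5).
Partial fraction decomposition gives [2/(s - 4)] + [-1/(s + 3)] + [2/(s + 5)].
Invert each term: 2/(s - 4) ↔ 2e^(4t); -1/(s + 3) ↔ -e^(-3t); 2/(s + 5) ↔ 2e^(-5t).

2*exp(4*t) - exp(-3*t) + 2*exp(-5*t)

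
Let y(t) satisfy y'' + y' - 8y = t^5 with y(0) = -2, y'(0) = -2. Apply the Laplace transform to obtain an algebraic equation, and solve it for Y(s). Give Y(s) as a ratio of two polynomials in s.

Transform both sides with L{·}.
The derivative rules (L{y''} = s^2 Y - s·y(0) - y'(0) and L{y'} = sY - y(0), with y(0) = -2, y'(0) = -2) turn the left side into (s^2 + s - 8)Y - (-2*s - 4).
The right side is L{t^5} = 120/s^6.
So (s^2 + s - 8)Y = 120/s^6 + (-2*s - 4).
Solve for Y(s) and write it as one ratio of polynomials.

Y(s) = (-2*s^7 - 4*s^6 + 120)/(s^8 + s^7 - 8*s^6)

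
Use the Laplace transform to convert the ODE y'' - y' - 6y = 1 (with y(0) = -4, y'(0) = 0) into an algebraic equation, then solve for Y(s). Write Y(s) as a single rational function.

Y(s) = (-4*s^2 + 4*s + 1)/(s^3 - s^2 - 6*s)

Take the Laplace transform of both sides.
With L{y''} = s^2 Y - s·y(0) - y'(0) and L{y'} = sY - y(0), with y(0) = -4, y'(0) = 0: the LHS transforms to (s^2 - s - 6)Y - (-4*s + 4).
The right side is L{1} = 1/s.
So (s^2 - s - 6)Y = 1/s + (-4*s + 4).
Divide through and combine into a single rational function.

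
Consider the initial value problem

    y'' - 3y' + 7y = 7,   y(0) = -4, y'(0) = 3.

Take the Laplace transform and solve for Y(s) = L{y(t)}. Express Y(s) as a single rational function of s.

Y(s) = (-4*s^2 + 15*s + 7)/(s^3 - 3*s^2 + 7*s)

Take the Laplace transform of both sides.
Using L{y''} = s^2 Y - s·y(0) - y'(0) and L{y'} = sY - y(0), with y(0) = -4, y'(0) = 3, the left side becomes (s^2 - 3*s + 7)Y - (-4*s + 15).
The right side is L{7} = 7/s.
So (s^2 - 3*s + 7)Y = 7/s + (-4*s + 15).
Isolate Y and clear denominators.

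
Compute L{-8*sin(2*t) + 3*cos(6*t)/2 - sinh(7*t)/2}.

By linearity of the Laplace transform, transform each term separately.
(-8)·[L{sin(2t)} = 2/(s^2 + 4)]; (-1/2)·[L{sinh(7t)} = 7/(s^2 - 49)]; (3/2)·[L{cos(6t)} = s/(s^2 + 36)].

3*s/(2*(s^2 + 36)) - 16/(s^2 + 4) - 7/(2*(s^2 - 49))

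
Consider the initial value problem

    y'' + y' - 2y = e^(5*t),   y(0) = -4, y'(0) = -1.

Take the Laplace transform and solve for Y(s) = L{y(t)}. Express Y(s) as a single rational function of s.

Y(s) = (-4*s^2 + 15*s + 26)/(s^3 - 4*s^2 - 7*s + 10)

Transform both sides with L{·}.
The derivative rules (L{y''} = s^2 Y - s·y(0) - y'(0) and L{y'} = sY - y(0), with y(0) = -4, y'(0) = -1) turn the left side into (s^2 + s - 2)Y - (-4*s - 5).
The right side is L{e^(5*t)} = 1/(s - 5).
So (s^2 + s - 2)Y = 1/(s - 5) + (-4*s - 5).
Divide through and combine into a single rational function.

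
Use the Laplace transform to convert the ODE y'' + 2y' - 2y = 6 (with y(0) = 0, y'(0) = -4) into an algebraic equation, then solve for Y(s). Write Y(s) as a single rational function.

Y(s) = (-4*s + 6)/(s^3 + 2*s^2 - 2*s)

Laplace-transform each side.
With L{y''} = s^2 Y - s·y(0) - y'(0) and L{y'} = sY - y(0), with y(0) = 0, y'(0) = -4: the LHS transforms to (s^2 + 2*s - 2)Y - (-4).
The right side is L{6} = 6/s.
So (s^2 + 2*s - 2)Y = 6/s + (-4).
Isolate Y and clear denominators.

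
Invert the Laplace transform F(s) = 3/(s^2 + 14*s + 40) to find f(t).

f(t) = exp(-7*t)*sinh(3*t)

Rewrite the denominator: s^2 + 14*s + 40 = (s + 7)^2 - 9.
The form in (s + 7) signals a first-shifting-theorem factor e^(-7t).
Since L{sinh(3t)} = 3/(s^2 - 9), the inverse is e^(-7*t)*sinh(3*t).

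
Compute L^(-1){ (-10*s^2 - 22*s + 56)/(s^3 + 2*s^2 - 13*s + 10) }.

Factor the denominator: s^3 + 2*s^2 - 13*s + 10 = (s - 2)*(s - 1)*(s + 5).
Partial fraction decomposition gives [-4/(s - 2)] + [-2/(s + 5)] + [-4/(s - 1)].
Invert each term: -4/(s - 2) ↔ -4e^(2t); -2/(s + 5) ↔ -2e^(-5t); -4/(s - 1) ↔ -4e^(t).

-4*exp(2*t) - 4*exp(t) - 2*exp(-5*t)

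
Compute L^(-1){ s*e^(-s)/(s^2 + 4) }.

The factor e^(-s) signals a time shift by c = 1 (second shifting theorem).
L{cos(2t)} = s/(s^2 + 4), so L^-1{s/(s^2 + 4)} = cos(2*t).
Hence the inverse is u(t - 1) times that function evaluated at t - 1.

Heaviside(t - 1)*(cos(2*t - 2))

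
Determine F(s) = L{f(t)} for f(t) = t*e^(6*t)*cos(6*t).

F(s) = s*(s - 12)/(s^2 - 12*s + 72)^2

L{cos(6t)} = s/(s^2 + 36).
Multiplying by e^(6t) shifts s → s - 6, so L{e^(6*t)*cos(6*t)} = (s - 6)/((s - 6)^2 + 36).
Then apply L{t·g(t)} = -d/ds[G(s)] with G(s) = (s - 6)/((s - 6)^2 + 36):
differentiating 1 time and applying the sign gives s*(s - 12)/(s^2 - 12*s + 72)^2.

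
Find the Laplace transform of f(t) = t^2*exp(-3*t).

L{e^(-3t)} = 1/(s + 3).
Then apply L{t^2·g(t)} = (-1)^2 d^2/ds^2[G(s)] with G(s) = 1/(s + 3):
differentiating 2 times and applying the sign gives 2/(s + 3)^3.

2/(s + 3)^3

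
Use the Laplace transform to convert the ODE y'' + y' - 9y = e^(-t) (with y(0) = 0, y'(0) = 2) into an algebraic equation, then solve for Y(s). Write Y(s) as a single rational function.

Apply the Laplace transform to the equation.
The derivative rules (L{y''} = s^2 Y - s·y(0) - y'(0) and L{y'} = sY - y(0), with y(0) = 0, y'(0) = 2) turn the left side into (s^2 + s - 9)Y - (2).
The right side is L{e^(-t)} = 1/(s + 1).
So (s^2 + s - 9)Y = 1/(s + 1) + (2).
Divide through and combine into a single rational function.

Y(s) = (2*s + 3)/(s^3 + 2*s^2 - 8*s - 9)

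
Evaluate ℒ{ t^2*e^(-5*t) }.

L{t^2} = 2!/s^3 = 2/s^3.
By the first shifting theorem, multiplying by e^(-5t) replaces s with s + 5.

2/(s + 5)^3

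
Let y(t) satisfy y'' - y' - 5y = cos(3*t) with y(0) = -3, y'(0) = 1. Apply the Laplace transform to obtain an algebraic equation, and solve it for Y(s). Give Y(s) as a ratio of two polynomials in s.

Y(s) = (-3*s^3 + 4*s^2 - 26*s + 36)/(s^4 - s^3 + 4*s^2 - 9*s - 45)

Apply the Laplace transform to the equation.
The derivative rules (L{y''} = s^2 Y - s·y(0) - y'(0) and L{y'} = sY - y(0), with y(0) = -3, y'(0) = 1) turn the left side into (s^2 - s - 5)Y - (-3*s + 4).
The right side is L{cos(3*t)} = s/(s^2 + 9).
So (s^2 - s - 5)Y = s/(s^2 + 9) + (-3*s + 4).
Divide through and combine into a single rational function.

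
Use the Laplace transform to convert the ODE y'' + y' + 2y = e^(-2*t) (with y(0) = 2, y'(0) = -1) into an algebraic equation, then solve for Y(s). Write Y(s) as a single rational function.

Y(s) = (2*s^2 + 5*s + 3)/(s^3 + 3*s^2 + 4*s + 4)

Laplace-transform each side.
The derivative rules (L{y''} = s^2 Y - s·y(0) - y'(0) and L{y'} = sY - y(0), with y(0) = 2, y'(0) = -1) turn the left side into (s^2 + s + 2)Y - (2*s + 1).
The right side is L{e^(-2*t)} = 1/(s + 2).
So (s^2 + s + 2)Y = 1/(s + 2) + (2*s + 1).
Solve for Y(s) and write it as one ratio of polynomials.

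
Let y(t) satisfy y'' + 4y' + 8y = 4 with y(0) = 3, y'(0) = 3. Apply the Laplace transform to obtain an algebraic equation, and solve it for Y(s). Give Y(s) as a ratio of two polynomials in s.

Apply the Laplace transform to the equation.
With L{y''} = s^2 Y - s·y(0) - y'(0) and L{y'} = sY - y(0), with y(0) = 3, y'(0) = 3: the LHS transforms to (s^2 + 4*s + 8)Y - (3*s + 15).
The right side is L{4} = 4/s.
So (s^2 + 4*s + 8)Y = 4/s + (3*s + 15).
Isolate Y and clear denominators.

Y(s) = (3*s^2 + 15*s + 4)/(s^3 + 4*s^2 + 8*s)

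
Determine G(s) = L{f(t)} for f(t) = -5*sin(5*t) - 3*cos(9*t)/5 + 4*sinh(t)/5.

G(s) = -3*s/(5*(s^2 + 81)) - 25/(s^2 + 25) + 4/(5*(s^2 - 1))

The transform is linear, so treat each term independently.
(-5)·[L{sin(5t)} = 5/(s^2 + 25)]; (4/5)·[L{sinh(t)} = 1/(s^2 - 1)]; (-3/5)·[L{cos(9t)} = s/(s^2 + 81)].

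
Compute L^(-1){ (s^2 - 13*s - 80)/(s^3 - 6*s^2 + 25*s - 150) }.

Factor the denominator: s^3 - 6*s^2 + 25*s - 150 = (s - 6)*(s^2 + 25).
Partial fraction decomposition gives [-2/(s - 6)] + [3*s/(s^2 + 25)] + [5/(s^2 + 25)].
Invert each term: -2/(s - 6) ↔ -2e^(6t); 3·s/(s^2 + 25) ↔ 3cos(5t); 1·5/(s^2 + 25) ↔ sin(5t).

-2*exp(6*t) + sin(5*t) + 3*cos(5*t)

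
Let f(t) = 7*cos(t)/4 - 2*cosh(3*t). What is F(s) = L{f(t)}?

F(s) = 7*s/(4*(s^2 + 1)) - 2*s/(s^2 - 9)

The transform is linear, so treat each term independently.
(-2)·[L{cosh(3t)} = s/(s^2 - 9)]; (7/4)·[L{cos(t)} = s/(s^2 + 1)].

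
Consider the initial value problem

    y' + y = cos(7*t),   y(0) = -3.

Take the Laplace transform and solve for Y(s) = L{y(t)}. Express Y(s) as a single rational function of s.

Y(s) = (-3*s^2 + s - 147)/(s^3 + s^2 + 49*s + 49)

Laplace-transform each side.
With L{y'} = sY - y(0) = sY - (-3): the LHS transforms to (s + 1)Y - (-3).
The right side is L{cos(7*t)} = s/(s^2 + 49).
So (s + 1)Y = s/(s^2 + 49) + (-3).
Isolate Y and clear denominators.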